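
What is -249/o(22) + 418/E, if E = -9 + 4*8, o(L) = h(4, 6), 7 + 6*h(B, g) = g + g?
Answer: -32272/115 ≈ -280.63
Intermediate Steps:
h(B, g) = -7/6 + g/3 (h(B, g) = -7/6 + (g + g)/6 = -7/6 + (2*g)/6 = -7/6 + g/3)
o(L) = 5/6 (o(L) = -7/6 + (1/3)*6 = -7/6 + 2 = 5/6)
E = 23 (E = -9 + 32 = 23)
-249/o(22) + 418/E = -249/5/6 + 418/23 = -249*6/5 + 418*(1/23) = -1494/5 + 418/23 = -32272/115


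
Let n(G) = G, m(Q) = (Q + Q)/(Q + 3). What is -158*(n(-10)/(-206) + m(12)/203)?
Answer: -932042/104545 ≈ -8.9152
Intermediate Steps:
m(Q) = 2*Q/(3 + Q) (m(Q) = (2*Q)/(3 + Q) = 2*Q/(3 + Q))
-158*(n(-10)/(-206) + m(12)/203) = -158*(-10/(-206) + (2*12/(3 + 12))/203) = -158*(-10*(-1/206) + (2*12/15)*(1/203)) = -158*(5/103 + (2*12*(1/15))*(1/203)) = -158*(5/103 + (8/5)*(1/203)) = -158*(5/103 + 8/1015) = -158*5899/104545 = -932042/104545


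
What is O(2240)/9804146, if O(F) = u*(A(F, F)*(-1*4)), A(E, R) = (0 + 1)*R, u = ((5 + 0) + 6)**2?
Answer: -4480/40513 ≈ -0.11058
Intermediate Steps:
u = 121 (u = (5 + 6)**2 = 11**2 = 121)
A(E, R) = R (A(E, R) = 1*R = R)
O(F) = -484*F (O(F) = 121*(F*(-1*4)) = 121*(F*(-4)) = 121*(-4*F) = -484*F)
O(2240)/9804146 = -484*2240/9804146 = -1084160*1/9804146 = -4480/40513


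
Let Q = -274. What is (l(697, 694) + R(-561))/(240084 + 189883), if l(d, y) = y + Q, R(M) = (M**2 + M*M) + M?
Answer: 629301/429967 ≈ 1.4636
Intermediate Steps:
R(M) = M + 2*M**2 (R(M) = (M**2 + M**2) + M = 2*M**2 + M = M + 2*M**2)
l(d, y) = -274 + y (l(d, y) = y - 274 = -274 + y)
(l(697, 694) + R(-561))/(240084 + 189883) = ((-274 + 694) - 561*(1 + 2*(-561)))/(240084 + 189883) = (420 - 561*(1 - 1122))/429967 = (420 - 561*(-1121))*(1/429967) = (420 + 628881)*(1/429967) = 629301*(1/429967) = 629301/429967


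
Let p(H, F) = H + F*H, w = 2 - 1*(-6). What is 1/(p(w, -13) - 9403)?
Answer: -1/9499 ≈ -0.00010527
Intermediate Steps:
w = 8 (w = 2 + 6 = 8)
1/(p(w, -13) - 9403) = 1/(8*(1 - 13) - 9403) = 1/(8*(-12) - 9403) = 1/(-96 - 9403) = 1/(-9499) = -1/9499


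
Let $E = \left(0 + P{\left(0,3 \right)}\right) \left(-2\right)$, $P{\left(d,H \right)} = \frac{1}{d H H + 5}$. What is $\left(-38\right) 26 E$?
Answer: $\frac{1976}{5} \approx 395.2$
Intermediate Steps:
$P{\left(d,H \right)} = \frac{1}{5 + d H^{2}}$ ($P{\left(d,H \right)} = \frac{1}{H d H + 5} = \frac{1}{d H^{2} + 5} = \frac{1}{5 + d H^{2}}$)
$E = - \frac{2}{5}$ ($E = \left(0 + \frac{1}{5 + 0 \cdot 3^{2}}\right) \left(-2\right) = \left(0 + \frac{1}{5 + 0 \cdot 9}\right) \left(-2\right) = \left(0 + \frac{1}{5 + 0}\right) \left(-2\right) = \left(0 + \frac{1}{5}\right) \left(-2\right) = \frac{1}{5} \left(-2\right) = - \frac{2}{5} \approx -0.4$)
$\left(-38\right) 26 E = \left(-38\right) 26 \left(- \frac{2}{5}\right) = \left(-988\right) \left(- \frac{2}{5}\right) = \frac{1976}{5}$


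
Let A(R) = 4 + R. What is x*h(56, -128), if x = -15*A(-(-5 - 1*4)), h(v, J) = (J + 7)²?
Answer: -2854995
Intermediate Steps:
h(v, J) = (7 + J)²
x = -195 (x = -15*(4 - (-5 - 1*4)) = -15*(4 - (-5 - 4)) = -15*(4 - 1*(-9)) = -15*(4 + 9) = -15*13 = -195)
x*h(56, -128) = -195*(7 - 128)² = -195*(-121)² = -195*14641 = -2854995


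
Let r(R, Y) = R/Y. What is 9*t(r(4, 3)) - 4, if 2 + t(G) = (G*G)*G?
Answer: -⅔ ≈ -0.66667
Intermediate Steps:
t(G) = -2 + G³ (t(G) = -2 + (G*G)*G = -2 + G²*G = -2 + G³)
9*t(r(4, 3)) - 4 = 9*(-2 + (4/3)³) - 4 = 9*(-2 + 64/27) - 4 = 9*(10/27) - 4 = 10/3 - 4 = -⅔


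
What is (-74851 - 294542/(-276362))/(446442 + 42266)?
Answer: -2585709690/16882540037 ≈ -0.15316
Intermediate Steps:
(-74851 - 294542/(-276362))/(446442 + 42266) = (-74851 - 294542*(-1/276362))/488708 = (-74851 + 147271/138181)*(1/488708) = -10342838760/138181*1/488708 = -2585709690/16882540037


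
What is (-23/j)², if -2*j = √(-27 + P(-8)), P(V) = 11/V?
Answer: -16928/227 ≈ -74.573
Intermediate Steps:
j = -I*√454/8 (j = -√(-27 + 11/(-8))/2 = -√(-27 + 11*(-⅛))/2 = -√(-27 - 11/8)/2 = -I*√454/8 ≈ -2.6634*I)
(-23/j)² = (-23*4*I*√454/227)² = (-92*I*√454/227)² = -16928/227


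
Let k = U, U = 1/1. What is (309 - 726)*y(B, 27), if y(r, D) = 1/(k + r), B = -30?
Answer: 417/29 ≈ 14.379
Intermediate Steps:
U = 1
k = 1
y(r, D) = 1/(1 + r)
(309 - 726)*y(B, 27) = (309 - 726)/(1 - 30) = -417/(-29) = -417*(-1/29) = 417/29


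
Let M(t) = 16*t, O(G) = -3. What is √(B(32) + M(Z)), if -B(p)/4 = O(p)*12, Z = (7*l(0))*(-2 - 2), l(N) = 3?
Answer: 20*I*√3 ≈ 34.641*I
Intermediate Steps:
Z = -84 (Z = (7*3)*(-2 - 2) = 21*(-4) = -84)
B(p) = 144 (B(p) = -(-12)*12 = -4*(-36) = 144)
√(B(32) + M(Z)) = √(144 + 16*(-84)) = √(144 - 1344) = √(-1200) = 20*I*√3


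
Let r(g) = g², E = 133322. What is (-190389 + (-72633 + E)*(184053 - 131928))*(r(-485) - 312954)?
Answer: -245874217775544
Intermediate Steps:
(-190389 + (-72633 + E)*(184053 - 131928))*(r(-485) - 312954) = (-190389 + (-72633 + 133322)*(184053 - 131928))*((-485)² - 312954) = (-190389 + 60689*52125)*(235225 - 312954) = (-190389 + 3163414125)*(-77729) = 3163223736*(-77729) = -245874217775544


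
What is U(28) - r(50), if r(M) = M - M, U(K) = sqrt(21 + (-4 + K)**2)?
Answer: sqrt(597) ≈ 24.434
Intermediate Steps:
r(M) = 0
U(28) - r(50) = sqrt(21 + (-4 + 28)**2) - 1*0 = sqrt(21 + 24**2) + 0 = sqrt(21 + 576) + 0 = sqrt(597) + 0 = sqrt(597)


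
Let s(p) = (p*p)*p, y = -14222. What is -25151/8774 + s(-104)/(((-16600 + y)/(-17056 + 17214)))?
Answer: 779307380083/135216114 ≈ 5763.4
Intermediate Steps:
s(p) = p**3 (s(p) = p**2*p = p**3)
-25151/8774 + s(-104)/(((-16600 + y)/(-17056 + 17214))) = -25151/8774 + (-104)**3/(((-16600 - 14222)/(-17056 + 17214))) = -25151*1/8774 - 1124864/((-30822/158)) = -25151/8774 - 1124864/((-30822*1/158)) = -25151/8774 - 1124864/(-15411/79) = -25151/8774 - 1124864*(-79/15411) = -25151/8774 + 88864256/15411 = 779307380083/135216114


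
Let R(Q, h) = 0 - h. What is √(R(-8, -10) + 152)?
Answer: 9*√2 ≈ 12.728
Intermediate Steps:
R(Q, h) = -h
√(R(-8, -10) + 152) = √(-1*(-10) + 152) = √(10 + 152) = √162 = 9*√2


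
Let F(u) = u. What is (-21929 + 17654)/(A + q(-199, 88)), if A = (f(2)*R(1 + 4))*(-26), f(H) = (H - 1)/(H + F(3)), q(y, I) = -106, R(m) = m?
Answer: 1425/44 ≈ 32.386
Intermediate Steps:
f(H) = (-1 + H)/(3 + H) (f(H) = (H - 1)/(H + 3) = (-1 + H)/(3 + H))
A = -26 (A = (((-1 + 2)/(3 + 2))*(1 + 4))*(-26) = ((1/5)*5)*(-26) = 1*(-26) = -26)
(-21929 + 17654)/(A + q(-199, 88)) = (-21929 + 17654)/(-26 - 106) = -4275/(-132) = -4275*(-1/132) = 1425/44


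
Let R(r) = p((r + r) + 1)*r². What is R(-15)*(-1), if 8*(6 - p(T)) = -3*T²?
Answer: -578475/8 ≈ -72309.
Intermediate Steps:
p(T) = 6 + 3*T²/8 (p(T) = 6 - (-3)*T²/8 = 6 + 3*T²/8)
R(r) = r²*(6 + 3*(1 + 2*r)²/8) (R(r) = (6 + 3*((r + r) + 1)²/8)*r² = (6 + 3*(2*r + 1)²/8)*r² = (6 + 3*(1 + 2*r)²/8)*r² = r²*(6 + 3*(1 + 2*r)²/8))
R(-15)*(-1) = ((3/8)*(-15)²*(16 + (1 + 2*(-15))²))*(-1) = ((3/8)*225*(16 + (1 - 30)²))*(-1) = ((3/8)*225*(16 + (-29)²))*(-1) = ((3/8)*225*(16 + 841))*(-1) = ((3/8)*225*857)*(-1) = (578475/8)*(-1) = -578475/8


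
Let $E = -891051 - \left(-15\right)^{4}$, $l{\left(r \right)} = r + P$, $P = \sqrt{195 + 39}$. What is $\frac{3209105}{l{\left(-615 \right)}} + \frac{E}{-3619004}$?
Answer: $- \frac{595175734272532}{113995911747} - \frac{3209105 \sqrt{26}}{125997} \approx -5350.9$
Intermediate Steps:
$P = 3 \sqrt{26}$ ($P = \sqrt{234} = 3 \sqrt{26} \approx 15.297$)
$l{\left(r \right)} = r + 3 \sqrt{26}$
$E = -941676$ ($E = -891051 - 50625 = -941676$)
$\frac{3209105}{l{\left(-615 \right)}} + \frac{E}{-3619004} = \frac{3209105}{-615 + 3 \sqrt{26}} - \frac{941676}{-3619004} = \frac{3209105}{-615 + 3 \sqrt{26}} - - \frac{235419}{904751} = \frac{3209105}{-615 + 3 \sqrt{26}} + \frac{235419}{904751} = \frac{235419}{904751} + \frac{3209105}{-615 + 3 \sqrt{26}}$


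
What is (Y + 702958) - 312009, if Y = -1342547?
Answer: -951598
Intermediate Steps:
(Y + 702958) - 312009 = (-1342547 + 702958) - 312009 = -639589 - 312009 = -951598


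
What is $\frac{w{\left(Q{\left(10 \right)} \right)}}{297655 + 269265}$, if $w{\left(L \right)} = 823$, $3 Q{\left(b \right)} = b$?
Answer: $\frac{823}{566920} \approx 0.0014517$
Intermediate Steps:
$Q{\left(b \right)} = \frac{b}{3}$
$\frac{w{\left(Q{\left(10 \right)} \right)}}{297655 + 269265} = \frac{823}{297655 + 269265} = \frac{823}{566920}$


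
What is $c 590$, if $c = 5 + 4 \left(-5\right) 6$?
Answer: $-67850$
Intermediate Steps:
$c = -115$ ($c = 5 - 120 = -115$)
$c 590 = \left(-115\right) 590 = -67850$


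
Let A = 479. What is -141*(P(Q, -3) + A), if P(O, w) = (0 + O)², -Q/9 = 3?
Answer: -170328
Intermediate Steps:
Q = -27 (Q = -9*3 = -27)
P(O, w) = O²
-141*(P(Q, -3) + A) = -141*((-27)² + 479) = -141*(729 + 479) = -141*1208 = -170328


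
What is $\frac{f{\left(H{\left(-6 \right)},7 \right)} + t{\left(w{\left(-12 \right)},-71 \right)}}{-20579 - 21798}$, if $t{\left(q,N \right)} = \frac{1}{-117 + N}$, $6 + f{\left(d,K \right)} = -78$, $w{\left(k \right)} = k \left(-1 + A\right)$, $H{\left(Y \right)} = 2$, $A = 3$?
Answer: $\frac{15793}{7966876} \approx 0.0019823$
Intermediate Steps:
$w{\left(k \right)} = 2 k$ ($w{\left(k \right)} = k \left(-1 + 3\right) = k 2 = 2 k$)
$f{\left(d,K \right)} = -84$ ($f{\left(d,K \right)} = -6 - 78 = -84$)
$\frac{f{\left(H{\left(-6 \right)},7 \right)} + t{\left(w{\left(-12 \right)},-71 \right)}}{-20579 - 21798} = \frac{-84 + \frac{1}{-117 - 71}}{-20579 - 21798} = \frac{-84 + \frac{1}{-188}}{-42377} = \left(-84 - \frac{1}{188}\right) \left(- \frac{1}{42377}\right) = \left(- \frac{15793}{188}\right) \left(- \frac{1}{42377}\right) = \frac{15793}{7966876}$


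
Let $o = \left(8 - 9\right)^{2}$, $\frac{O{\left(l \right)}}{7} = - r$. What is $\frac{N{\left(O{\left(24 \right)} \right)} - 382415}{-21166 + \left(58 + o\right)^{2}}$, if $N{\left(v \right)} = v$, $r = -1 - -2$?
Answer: $\frac{127474}{5895} \approx 21.624$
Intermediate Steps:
$r = 1$ ($r = -1 + 2 = 1$)
$O{\left(l \right)} = -7$ ($O{\left(l \right)} = 7 \left(\left(-1\right) 1\right) = 7 \left(-1\right) = -7$)
$o = 1$ ($o = \left(-1\right)^{2} = 1$)
$\frac{N{\left(O{\left(24 \right)} \right)} - 382415}{-21166 + \left(58 + o\right)^{2}} = \frac{-7 - 382415}{-21166 + \left(58 + 1\right)^{2}} = - \frac{382422}{-21166 + 59^{2}} = - \frac{382422}{-21166 + 3481} = - \frac{382422}{-17685} = \left(-382422\right) \left(- \frac{1}{17685}\right) = \frac{127474}{5895}$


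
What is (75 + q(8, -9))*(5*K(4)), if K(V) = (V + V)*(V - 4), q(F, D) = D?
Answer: 0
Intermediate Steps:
K(V) = 2*V*(-4 + V) (K(V) = (2*V)*(-4 + V) = 2*V*(-4 + V))
(75 + q(8, -9))*(5*K(4)) = (75 - 9)*(5*(2*4*(-4 + 4))) = 66*(5*(2*4*0)) = 66*(5*0) = 66*0 = 0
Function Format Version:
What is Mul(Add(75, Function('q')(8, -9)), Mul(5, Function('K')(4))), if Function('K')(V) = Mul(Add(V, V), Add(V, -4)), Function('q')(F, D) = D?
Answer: 0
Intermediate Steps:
Function('K')(V) = Mul(2, V, Add(-4, V)) (Function('K')(V) = Mul(Mul(2, V), Add(-4, V)) = Mul(2, V, Add(-4, V)))
Mul(Add(75, Function('q')(8, -9)), Mul(5, Function('K')(4))) = Mul(Add(75, -9), Mul(5, Mul(2, 4, Add(-4, 4)))) = Mul(66, Mul(5, Mul(2, 4, 0))) = Mul(66, Mul(5, 0)) = Mul(66, 0) = 0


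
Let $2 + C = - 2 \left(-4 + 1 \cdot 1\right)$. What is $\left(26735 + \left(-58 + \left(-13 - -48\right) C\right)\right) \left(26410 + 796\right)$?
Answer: $729583302$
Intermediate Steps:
$C = 4$ ($C = -2 - 2 \left(-4 + 1 \cdot 1\right) = -2 - 2 \left(-4 + 1\right) = -2 - -6 = -2 + 6 = 4$)
$\left(26735 + \left(-58 + \left(-13 - -48\right) C\right)\right) \left(26410 + 796\right) = \left(26735 - \left(58 - \left(-13 - -48\right) 4\right)\right) \left(26410 + 796\right) = \left(26735 - \left(58 - \left(-13 + 48\right) 4\right)\right) 27206 = \left(26735 + \left(-58 + 35 \cdot 4\right)\right) 27206 = \left(26735 + \left(-58 + 140\right)\right) 27206 = \left(26735 + 82\right) 27206 = 26817 \cdot 27206 = 729583302$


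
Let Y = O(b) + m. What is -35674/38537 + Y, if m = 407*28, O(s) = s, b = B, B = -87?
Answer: 435779259/38537 ≈ 11308.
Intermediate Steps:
b = -87
m = 11396
Y = 11309 (Y = -87 + 11396 = 11309)
-35674/38537 + Y = -35674/38537 + 11309 = 435779259/38537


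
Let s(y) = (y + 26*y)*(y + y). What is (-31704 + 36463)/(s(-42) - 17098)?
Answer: 4759/78158 ≈ 0.060889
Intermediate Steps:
s(y) = 54*y² (s(y) = (27*y)*(2*y) = 54*y²)
(-31704 + 36463)/(s(-42) - 17098) = (-31704 + 36463)/(54*(-42)² - 17098) = 4759/(54*1764 - 17098) = 4759/(95256 - 17098) = 4759/78158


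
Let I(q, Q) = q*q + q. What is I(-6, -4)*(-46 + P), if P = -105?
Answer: -4530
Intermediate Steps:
I(q, Q) = q + q² (I(q, Q) = q² + q = q + q²)
I(-6, -4)*(-46 + P) = (-6*(1 - 6))*(-46 - 105) = -6*(-5)*(-151) = 30*(-151) = -4530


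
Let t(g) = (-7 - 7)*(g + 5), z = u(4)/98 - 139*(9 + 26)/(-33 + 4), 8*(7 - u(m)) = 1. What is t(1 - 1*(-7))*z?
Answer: -49604815/1624 ≈ -30545.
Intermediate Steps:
u(m) = 55/8 (u(m) = 7 - ⅛*1 = 7 - ⅛ = 55/8)
z = 3815755/22736 (z = (55/8)/98 - 139*(9 + 26)/(-33 + 4) = (55/8)*(1/98) - 139/((-29/35)) = 55/784 - 139/((-29*1/35)) = 55/784 - 139/(-29/35) = 55/784 - 139*(-35/29) = 55/784 + 4865/29 = 3815755/22736 ≈ 167.83)
t(g) = -70 - 14*g (t(g) = -14*(5 + g) = -70 - 14*g)
t(1 - 1*(-7))*z = (-70 - 14*(1 - 1*(-7)))*(3815755/22736) = (-70 - 14*(1 + 7))*(3815755/22736) = (-70 - 14*8)*(3815755/22736) = (-70 - 112)*(3815755/22736) = -182*3815755/22736 = -49604815/1624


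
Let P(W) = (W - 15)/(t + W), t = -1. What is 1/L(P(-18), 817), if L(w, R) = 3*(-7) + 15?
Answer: -⅙ ≈ -0.16667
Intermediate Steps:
P(W) = (-15 + W)/(-1 + W) (P(W) = (W - 15)/(-1 + W) = (-15 + W)/(-1 + W))
L(w, R) = -6 (L(w, R) = -21 + 15 = -6)
1/L(P(-18), 817) = 1/(-6) = -⅙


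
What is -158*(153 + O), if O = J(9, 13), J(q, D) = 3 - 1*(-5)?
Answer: -25438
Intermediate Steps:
J(q, D) = 8 (J(q, D) = 3 + 5 = 8)
O = 8
-158*(153 + O) = -158*(153 + 8) = -158*161 = -25438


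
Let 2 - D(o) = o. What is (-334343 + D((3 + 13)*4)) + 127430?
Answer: -206975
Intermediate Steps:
D(o) = 2 - o
(-334343 + D((3 + 13)*4)) + 127430 = (-334343 + (2 - (3 + 13)*4)) + 127430 = (-334343 + (2 - 16*4)) + 127430 = (-334343 + (2 - 1*64)) + 127430 = (-334343 + (2 - 64)) + 127430 = (-334343 - 62) + 127430 = -334405 + 127430 = -206975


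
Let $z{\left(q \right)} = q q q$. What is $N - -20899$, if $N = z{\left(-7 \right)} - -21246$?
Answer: $41802$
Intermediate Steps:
$z{\left(q \right)} = q^{3}$ ($z{\left(q \right)} = q^{2} q = q^{3}$)
$N = 20903$ ($N = \left(-7\right)^{3} - -21246 = -343 + 21246 = 20903$)
$N - -20899 = 20903 - -20899 = 20903 + 20899 = 41802$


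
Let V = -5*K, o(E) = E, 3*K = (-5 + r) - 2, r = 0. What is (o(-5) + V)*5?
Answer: 100/3 ≈ 33.333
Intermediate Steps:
K = -7/3 (K = ((-5 + 0) - 2)/3 = (-5 - 2)/3 = (1/3)*(-7) = -7/3 ≈ -2.3333)
V = 35/3 (V = -5*(-7/3) = 35/3 ≈ 11.667)
(o(-5) + V)*5 = (-5 + 35/3)*5 = (20/3)*5 = 100/3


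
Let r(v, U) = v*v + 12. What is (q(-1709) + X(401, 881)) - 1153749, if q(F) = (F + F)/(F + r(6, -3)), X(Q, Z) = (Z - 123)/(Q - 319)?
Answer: -78570690992/68101 ≈ -1.1537e+6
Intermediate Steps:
r(v, U) = 12 + v² (r(v, U) = v² + 12 = 12 + v²)
X(Q, Z) = (-123 + Z)/(-319 + Q)
q(F) = 2*F/(48 + F) (q(F) = (F + F)/(F + (12 + 6²)) = (2*F)/(F + (12 + 36)) = (2*F)/(F + 48) = (2*F)/(48 + F) = 2*F/(48 + F))
(q(-1709) + X(401, 881)) - 1153749 = (2*(-1709)/(48 - 1709) + (-123 + 881)/(-319 + 401)) - 1153749 = (2*(-1709)/(-1661) + 758/82) - 1153749 = (2*(-1709)*(-1/1661) + (1/82)*758) - 1153749 = (3418/1661 + 379/41) - 1153749 = 769657/68101 - 1153749 = -78570690992/68101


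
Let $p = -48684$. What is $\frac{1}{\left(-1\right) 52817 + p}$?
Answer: $- \frac{1}{101501} \approx -9.8521 \cdot 10^{-6}$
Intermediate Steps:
$\frac{1}{\left(-1\right) 52817 + p} = \frac{1}{\left(-1\right) 52817 - 48684} = \frac{1}{-52817 - 48684} = \frac{1}{-101501} = - \frac{1}{101501}$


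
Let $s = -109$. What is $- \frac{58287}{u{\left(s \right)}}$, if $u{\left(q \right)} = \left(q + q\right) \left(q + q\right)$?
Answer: $- \frac{58287}{47524} \approx -1.2265$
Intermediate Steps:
$u{\left(q \right)} = 4 q^{2}$ ($u{\left(q \right)} = 2 q 2 q = 4 q^{2}$)
$- \frac{58287}{u{\left(s \right)}} = - \frac{58287}{4 \left(-109\right)^{2}} = - \frac{58287}{4 \cdot 11881} = - \frac{58287}{47524}$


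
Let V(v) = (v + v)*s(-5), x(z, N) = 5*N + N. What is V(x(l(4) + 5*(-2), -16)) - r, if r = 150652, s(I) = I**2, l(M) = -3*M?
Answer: -155452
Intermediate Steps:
x(z, N) = 6*N
V(v) = 50*v (V(v) = (v + v)*(-5)**2 = (2*v)*25 = 50*v)
V(x(l(4) + 5*(-2), -16)) - r = 50*(6*(-16)) - 1*150652 = 50*(-96) - 150652 = -4800 - 150652 = -155452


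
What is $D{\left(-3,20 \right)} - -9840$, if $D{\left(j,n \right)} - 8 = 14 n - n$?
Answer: $10108$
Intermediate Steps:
$D{\left(j,n \right)} = 8 + 13 n$ ($D{\left(j,n \right)} = 8 + \left(14 n - n\right) = 8 + 13 n$)
$D{\left(-3,20 \right)} - -9840 = \left(8 + 13 \cdot 20\right) - -9840 = \left(8 + 260\right) + 9840 = 268 + 9840 = 10108$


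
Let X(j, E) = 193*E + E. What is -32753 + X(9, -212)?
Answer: -73881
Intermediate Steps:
X(j, E) = 194*E
-32753 + X(9, -212) = -32753 + 194*(-212) = -32753 - 41128 = -73881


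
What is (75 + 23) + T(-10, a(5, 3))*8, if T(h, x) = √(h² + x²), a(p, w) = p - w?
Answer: 98 + 16*√26 ≈ 179.58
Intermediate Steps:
(75 + 23) + T(-10, a(5, 3))*8 = (75 + 23) + √((-10)² + (5 - 1*3)²)*8 = 98 + √(100 + (5 - 3)²)*8 = 98 + √(100 + 2²)*8 = 98 + √(100 + 4)*8 = 98 + √104*8 = 98 + (2*√26)*8 = 98 + 16*√26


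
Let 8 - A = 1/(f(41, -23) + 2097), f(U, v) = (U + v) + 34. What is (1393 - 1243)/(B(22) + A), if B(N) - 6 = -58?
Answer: -107450/31519 ≈ -3.4091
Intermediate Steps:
f(U, v) = 34 + U + v
B(N) = -52 (B(N) = 6 - 58 = -52)
A = 17191/2149 (A = 8 - 1/((34 + 41 - 23) + 2097) = 8 - 1/(52 + 2097) = 8 - 1/2149 = 17191/2149 ≈ 7.9995)
(1393 - 1243)/(B(22) + A) = (1393 - 1243)/(-52 + 17191/2149) = 150/(-94557/2149) = 150*(-2149/94557) = -107450/31519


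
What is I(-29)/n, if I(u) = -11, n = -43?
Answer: 11/43 ≈ 0.25581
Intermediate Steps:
I(-29)/n = -11/(-43) = -11*(-1/43) = 11/43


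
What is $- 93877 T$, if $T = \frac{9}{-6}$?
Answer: $\frac{281631}{2} \approx 1.4082 \cdot 10^{5}$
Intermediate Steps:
$T = - \frac{3}{2}$ ($T = 9 \left(- \frac{1}{6}\right) = - \frac{3}{2} \approx -1.5$)
$- 93877 T = \left(-93877\right) \left(- \frac{3}{2}\right) = \frac{281631}{2}$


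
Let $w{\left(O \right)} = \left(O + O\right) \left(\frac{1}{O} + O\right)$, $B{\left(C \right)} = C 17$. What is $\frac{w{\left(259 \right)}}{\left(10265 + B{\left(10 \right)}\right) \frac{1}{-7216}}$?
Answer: $- \frac{968127424}{10435} \approx -92777.0$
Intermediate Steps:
$B{\left(C \right)} = 17 C$
$w{\left(O \right)} = 2 O \left(O + \frac{1}{O}\right)$
$\frac{w{\left(259 \right)}}{\left(10265 + B{\left(10 \right)}\right) \frac{1}{-7216}} = \frac{2 + 2 \cdot 259^{2}}{\left(10265 + 17 \cdot 10\right) \frac{1}{-7216}} = \frac{2 + 2 \cdot 67081}{\left(10265 + 170\right) \left(- \frac{1}{7216}\right)} = \frac{2 + 134162}{10435 \left(- \frac{1}{7216}\right)} = \frac{134164}{- \frac{10435}{7216}} = 134164 \left(- \frac{7216}{10435}\right) = - \frac{968127424}{10435}$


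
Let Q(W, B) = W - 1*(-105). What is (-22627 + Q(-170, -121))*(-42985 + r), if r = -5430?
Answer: 1098633180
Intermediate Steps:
Q(W, B) = 105 + W (Q(W, B) = W + 105 = 105 + W)
(-22627 + Q(-170, -121))*(-42985 + r) = (-22627 + (105 - 170))*(-42985 - 5430) = (-22627 - 65)*(-48415) = -22692*(-48415) = 1098633180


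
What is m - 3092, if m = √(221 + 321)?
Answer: -3092 + √542 ≈ -3068.7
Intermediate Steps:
m = √542 ≈ 23.281
m - 3092 = √542 - 3092 = -3092 + √542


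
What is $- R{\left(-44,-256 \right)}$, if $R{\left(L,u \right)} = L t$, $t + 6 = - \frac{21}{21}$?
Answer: $-308$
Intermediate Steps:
$t = -7$ ($t = -6 - \frac{21}{21} = -6 - 1 = -7$)
$R{\left(L,u \right)} = - 7 L$ ($R{\left(L,u \right)} = L \left(-7\right) = - 7 L$)
$- R{\left(-44,-256 \right)} = - \left(-7\right) \left(-44\right) = \left(-1\right) 308 = -308$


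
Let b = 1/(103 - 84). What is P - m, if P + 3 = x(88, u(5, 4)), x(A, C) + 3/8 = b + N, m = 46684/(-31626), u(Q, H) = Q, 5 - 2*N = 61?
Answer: -71737709/2403576 ≈ -29.846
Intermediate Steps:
N = -28 (N = 5/2 - ½*61 = 5/2 - 61/2 = -28)
b = 1/19 ≈ 0.052632
m = -23342/15813 (m = 46684*(-1/31626) = -23342/15813 ≈ -1.4761)
x(A, C) = -4305/152 (x(A, C) = -3/8 + (1/19 - 28) = -3/8 - 531/19 = -4305/152)
P = -4761/152 (P = -3 - 4305/152 = -4761/152 ≈ -31.322)
P - m = -4761/152 - 1*(-23342/15813) = -4761/152 + 23342/15813 = -71737709/2403576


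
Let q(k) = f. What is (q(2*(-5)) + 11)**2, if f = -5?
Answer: 36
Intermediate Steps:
q(k) = -5
(q(2*(-5)) + 11)**2 = (-5 + 11)**2 = 6**2 = 36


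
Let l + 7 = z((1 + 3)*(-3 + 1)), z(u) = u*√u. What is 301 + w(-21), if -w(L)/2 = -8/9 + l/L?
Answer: 2719/9 - 32*I*√2/21 ≈ 302.11 - 2.155*I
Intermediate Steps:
z(u) = u^(3/2)
l = -7 - 16*I*√2 (l = -7 + ((1 + 3)*(-3 + 1))^(3/2) = -7 + (4*(-2))^(3/2) = -7 + (-8)^(3/2) = -7 - 16*I*√2 ≈ -7.0 - 22.627*I)
w(L) = 16/9 - 2*(-7 - 16*I*√2)/L (w(L) = -2*(-8/9 + (-7 - 16*I*√2)/L) = 16/9 - 2*(-7 - 16*I*√2)/L)
301 + w(-21) = 301 + (2/9)*(63 + 8*(-21) + 144*I*√2)/(-21) = 301 + (2/9)*(-1/21)*(63 - 168 + 144*I*√2) = 301 + (2/9)*(-1/21)*(-105 + 144*I*√2) = 301 + (10/9 - 32*I*√2/21) = 2719/9 - 32*I*√2/21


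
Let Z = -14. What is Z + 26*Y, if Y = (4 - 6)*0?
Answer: -14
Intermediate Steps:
Y = 0 (Y = -2*0 = 0)
Z + 26*Y = -14 + 26*0 = -14 + 0 = -14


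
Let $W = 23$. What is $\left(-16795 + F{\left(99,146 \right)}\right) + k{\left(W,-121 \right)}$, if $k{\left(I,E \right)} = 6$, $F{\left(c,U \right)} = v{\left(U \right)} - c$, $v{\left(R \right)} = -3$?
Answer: $-16891$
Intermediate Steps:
$F{\left(c,U \right)} = -3 - c$
$\left(-16795 + F{\left(99,146 \right)}\right) + k{\left(W,-121 \right)} = \left(-16795 - 102\right) + 6 = -16897 + 6 = -16891$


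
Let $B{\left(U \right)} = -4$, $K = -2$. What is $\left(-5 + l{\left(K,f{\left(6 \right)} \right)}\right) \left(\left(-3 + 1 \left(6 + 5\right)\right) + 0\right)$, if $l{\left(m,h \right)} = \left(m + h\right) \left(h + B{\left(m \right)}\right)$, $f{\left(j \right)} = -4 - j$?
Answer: $1304$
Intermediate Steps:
$l{\left(m,h \right)} = \left(-4 + h\right) \left(h + m\right)$ ($l{\left(m,h \right)} = \left(m + h\right) \left(h - 4\right) = \left(h + m\right) \left(-4 + h\right) = \left(-4 + h\right) \left(h + m\right)$)
$\left(-5 + l{\left(K,f{\left(6 \right)} \right)}\right) \left(\left(-3 + 1 \left(6 + 5\right)\right) + 0\right) = \left(-5 - \left(-8 - \left(-4 - 6\right)^{2} + 4 \left(-4 - 6\right) - \left(-4 - 6\right) \left(-2\right)\right)\right) \left(\left(-3 + 1 \left(6 + 5\right)\right) + 0\right) = \left(-5 + \left(\left(-4 - 6\right)^{2} - 4 \left(-4 - 6\right) + 8 + \left(-4 - 6\right) \left(-2\right)\right)\right) \left(\left(-3 + 1 \cdot 11\right) + 0\right) = \left(-5 + \left(\left(-10\right)^{2} - -40 + 8 - -20\right)\right) \left(\left(-3 + 11\right) + 0\right) = \left(-5 + \left(100 + 40 + 8 + 20\right)\right) \left(8 + 0\right) = \left(-5 + 168\right) 8 = 163 \cdot 8 = 1304$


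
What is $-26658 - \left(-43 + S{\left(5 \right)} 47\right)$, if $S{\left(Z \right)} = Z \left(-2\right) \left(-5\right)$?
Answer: $-28965$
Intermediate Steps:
$S{\left(Z \right)} = 10 Z$ ($S{\left(Z \right)} = - 2 Z \left(-5\right) = 10 Z$)
$-26658 - \left(-43 + S{\left(5 \right)} 47\right) = -26658 - \left(-43 + 10 \cdot 5 \cdot 47\right) = -26658 - \left(-43 + 50 \cdot 47\right) = -26658 - \left(-43 + 2350\right) = -26658 - 2307 = -28965$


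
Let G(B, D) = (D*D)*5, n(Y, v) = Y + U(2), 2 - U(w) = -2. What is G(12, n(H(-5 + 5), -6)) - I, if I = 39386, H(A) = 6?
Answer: -38886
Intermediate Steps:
U(w) = 4 (U(w) = 2 - 1*(-2) = 2 + 2 = 4)
n(Y, v) = 4 + Y (n(Y, v) = Y + 4 = 4 + Y)
G(B, D) = 5*D² (G(B, D) = D²*5 = 5*D²)
G(12, n(H(-5 + 5), -6)) - I = 5*(4 + 6)² - 1*39386 = 5*10² - 39386 = 5*100 - 39386 = 500 - 39386 = -38886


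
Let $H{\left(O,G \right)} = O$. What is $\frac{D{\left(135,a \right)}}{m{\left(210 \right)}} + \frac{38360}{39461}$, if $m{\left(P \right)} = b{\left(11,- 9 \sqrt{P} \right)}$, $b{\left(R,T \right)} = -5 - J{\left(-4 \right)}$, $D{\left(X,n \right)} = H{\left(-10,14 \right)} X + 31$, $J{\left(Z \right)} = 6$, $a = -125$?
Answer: $\frac{52471019}{434071} \approx 120.88$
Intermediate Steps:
$D{\left(X,n \right)} = 31 - 10 X$ ($D{\left(X,n \right)} = - 10 X + 31 = 31 - 10 X$)
$b{\left(R,T \right)} = -11$ ($b{\left(R,T \right)} = -5 - 6 = -11$)
$m{\left(P \right)} = -11$
$\frac{D{\left(135,a \right)}}{m{\left(210 \right)}} + \frac{38360}{39461} = \frac{31 - 1350}{-11} + \frac{38360}{39461} = \left(31 - 1350\right) \left(- \frac{1}{11}\right) + 38360 \cdot \frac{1}{39461} = \left(-1319\right) \left(- \frac{1}{11}\right) + \frac{38360}{39461} = \frac{1319}{11} + \frac{38360}{39461} = \frac{52471019}{434071}$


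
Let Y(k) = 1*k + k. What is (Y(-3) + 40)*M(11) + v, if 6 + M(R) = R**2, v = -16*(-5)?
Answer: 3990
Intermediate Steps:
Y(k) = 2*k (Y(k) = k + k = 2*k)
v = 80
M(R) = -6 + R**2
(Y(-3) + 40)*M(11) + v = (2*(-3) + 40)*(-6 + 11**2) + 80 = (-6 + 40)*(-6 + 121) + 80 = 34*115 + 80 = 3910 + 80 = 3990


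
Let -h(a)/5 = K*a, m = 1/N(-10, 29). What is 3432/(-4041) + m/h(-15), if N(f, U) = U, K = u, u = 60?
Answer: -49763551/58594500 ≈ -0.84929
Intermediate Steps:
K = 60
m = 1/29 ≈ 0.034483
h(a) = -300*a
3432/(-4041) + m/h(-15) = 3432/(-4041) + 1/(29*((-300*(-15)))) = 3432*(-1/4041) + (1/29)/4500 = -1144/1347 + (1/29)*(1/4500) = -1144/1347 + 1/130500 = -49763551/58594500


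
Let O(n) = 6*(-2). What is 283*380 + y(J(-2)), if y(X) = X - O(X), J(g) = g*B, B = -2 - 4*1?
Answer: 107564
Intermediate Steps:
O(n) = -12
B = -6 (B = -2 - 4 = -6)
J(g) = -6*g (J(g) = g*(-6) = -6*g)
y(X) = 12 + X (y(X) = X - 1*(-12) = X + 12 = 12 + X)
283*380 + y(J(-2)) = 283*380 + (12 - 6*(-2)) = 107540 + (12 + 12) = 107540 + 24 = 107564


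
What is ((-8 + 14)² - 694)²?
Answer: 432964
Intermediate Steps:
((-8 + 14)² - 694)² = (6² - 694)² = (36 - 694)² = (-658)² = 432964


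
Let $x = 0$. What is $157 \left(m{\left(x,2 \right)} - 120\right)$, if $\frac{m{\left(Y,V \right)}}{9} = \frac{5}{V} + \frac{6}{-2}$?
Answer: $- \frac{39093}{2} \approx -19547.0$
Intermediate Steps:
$m{\left(Y,V \right)} = -27 + \frac{45}{V}$ ($m{\left(Y,V \right)} = 9 \left(\frac{5}{V} + \frac{6}{-2}\right) = 9 \left(\frac{5}{V} + 6 \left(- \frac{1}{2}\right)\right) = 9 \left(\frac{5}{V} - 3\right) = 9 \left(-3 + \frac{5}{V}\right) = -27 + \frac{45}{V}$)
$157 \left(m{\left(x,2 \right)} - 120\right) = 157 \left(\left(-27 + \frac{45}{2}\right) - 120\right) = 157 \left(- \frac{9}{2} - 120\right) = 157 \left(- \frac{249}{2}\right) = - \frac{39093}{2}$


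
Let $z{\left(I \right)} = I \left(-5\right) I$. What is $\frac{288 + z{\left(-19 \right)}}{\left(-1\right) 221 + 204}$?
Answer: $\frac{1517}{17} \approx 89.235$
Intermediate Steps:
$z{\left(I \right)} = - 5 I^{2}$ ($z{\left(I \right)} = - 5 I I = - 5 I^{2}$)
$\frac{288 + z{\left(-19 \right)}}{\left(-1\right) 221 + 204} = \frac{288 - 5 \left(-19\right)^{2}}{\left(-1\right) 221 + 204} = \frac{288 - 1805}{-221 + 204} = \frac{288 - 1805}{-17} = \left(-1517\right) \left(- \frac{1}{17}\right) = \frac{1517}{17}$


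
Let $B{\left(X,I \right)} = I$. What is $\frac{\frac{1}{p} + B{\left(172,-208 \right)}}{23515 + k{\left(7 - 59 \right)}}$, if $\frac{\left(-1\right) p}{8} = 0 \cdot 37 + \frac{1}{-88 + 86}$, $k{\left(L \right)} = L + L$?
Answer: $- \frac{831}{93644} \approx -0.008874$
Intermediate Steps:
$k{\left(L \right)} = 2 L$
$p = 4$ ($p = - 8 \left(0 \cdot 37 + \frac{1}{-88 + 86}\right) = - 8 \left(0 + \frac{1}{-2}\right) = - 8 \left(0 - \frac{1}{2}\right) = \left(-8\right) \left(- \frac{1}{2}\right) = 4$)
$\frac{\frac{1}{p} + B{\left(172,-208 \right)}}{23515 + k{\left(7 - 59 \right)}} = \frac{\frac{1}{4} - 208}{23515 + 2 \left(7 - 59\right)} = - \frac{831}{4 \left(23515 + 2 \left(-52\right)\right)} = - \frac{831}{4 \left(23515 - 104\right)} = - \frac{831}{4 \cdot 23411} = \left(- \frac{831}{4}\right) \frac{1}{23411} = - \frac{831}{93644}$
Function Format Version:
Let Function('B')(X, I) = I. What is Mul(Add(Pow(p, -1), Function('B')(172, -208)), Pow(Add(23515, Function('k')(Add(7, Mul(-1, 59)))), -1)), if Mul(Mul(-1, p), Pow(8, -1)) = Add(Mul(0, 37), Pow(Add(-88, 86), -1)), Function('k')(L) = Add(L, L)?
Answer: Rational(-831, 93644) ≈ -0.0088740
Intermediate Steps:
Function('k')(L) = Mul(2, L)
p = 4 (p = Mul(-8, Add(Mul(0, 37), Pow(Add(-88, 86), -1))) = Mul(-8, Add(0, Pow(-2, -1))) = Mul(-8, Add(0, Rational(-1, 2))) = Mul(-8, Rational(-1, 2)) = 4)
Mul(Add(Pow(p, -1), Function('B')(172, -208)), Pow(Add(23515, Function('k')(Add(7, Mul(-1, 59)))), -1)) = Mul(Add(Pow(4, -1), -208), Pow(Add(23515, Mul(2, Add(7, Mul(-1, 59)))), -1)) = Mul(Add(Rational(1, 4), -208), Pow(Add(23515, Mul(2, Add(7, -59))), -1)) = Mul(Rational(-831, 4), Pow(Add(23515, Mul(2, -52)), -1)) = Mul(Rational(-831, 4), Pow(Add(23515, -104), -1)) = Mul(Rational(-831, 4), Pow(23411, -1)) = Mul(Rational(-831, 4), Rational(1, 23411)) = Rational(-831, 93644)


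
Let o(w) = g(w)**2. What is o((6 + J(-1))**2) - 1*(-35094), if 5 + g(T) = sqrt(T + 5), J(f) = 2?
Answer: 35188 - 10*sqrt(69) ≈ 35105.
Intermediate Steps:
g(T) = -5 + sqrt(5 + T) (g(T) = -5 + sqrt(T + 5) = -5 + sqrt(5 + T))
o(w) = (-5 + sqrt(5 + w))**2
o((6 + J(-1))**2) - 1*(-35094) = (-5 + sqrt(5 + (6 + 2)**2))**2 - 1*(-35094) = (-5 + sqrt(5 + 8**2))**2 + 35094 = (-5 + sqrt(5 + 64))**2 + 35094 = (-5 + sqrt(69))**2 + 35094 = 35094 + (-5 + sqrt(69))**2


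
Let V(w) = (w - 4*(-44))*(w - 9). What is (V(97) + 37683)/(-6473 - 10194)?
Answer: -61707/16667 ≈ -3.7023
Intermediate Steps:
V(w) = (-9 + w)*(176 + w) (V(w) = (w + 176)*(-9 + w) = (176 + w)*(-9 + w) = (-9 + w)*(176 + w))
(V(97) + 37683)/(-6473 - 10194) = ((-1584 + 97² + 167*97) + 37683)/(-6473 - 10194) = ((-1584 + 9409 + 16199) + 37683)/(-16667) = (24024 + 37683)*(-1/16667) = 61707*(-1/16667) = -61707/16667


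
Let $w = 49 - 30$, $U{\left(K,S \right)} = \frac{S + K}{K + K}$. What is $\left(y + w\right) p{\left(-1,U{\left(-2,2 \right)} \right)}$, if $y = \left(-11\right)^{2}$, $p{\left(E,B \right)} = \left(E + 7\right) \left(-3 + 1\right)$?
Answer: $-1680$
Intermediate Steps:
$U{\left(K,S \right)} = \frac{K + S}{2 K}$
$p{\left(E,B \right)} = -14 - 2 E$ ($p{\left(E,B \right)} = \left(7 + E\right) \left(-2\right) = -14 - 2 E$)
$w = 19$ ($w = 49 - 30 = 19$)
$y = 121$
$\left(y + w\right) p{\left(-1,U{\left(-2,2 \right)} \right)} = \left(121 + 19\right) \left(-14 - -2\right) = 140 \left(-14 + 2\right) = 140 \left(-12\right) = -1680$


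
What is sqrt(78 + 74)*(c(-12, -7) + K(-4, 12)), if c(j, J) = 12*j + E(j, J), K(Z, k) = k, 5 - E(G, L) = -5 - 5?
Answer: -234*sqrt(38) ≈ -1442.5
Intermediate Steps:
E(G, L) = 15 (E(G, L) = 5 - (-5 - 5) = 5 - 1*(-10) = 5 + 10 = 15)
c(j, J) = 15 + 12*j (c(j, J) = 12*j + 15 = 15 + 12*j)
sqrt(78 + 74)*(c(-12, -7) + K(-4, 12)) = sqrt(78 + 74)*((15 + 12*(-12)) + 12) = sqrt(152)*((15 - 144) + 12) = (2*sqrt(38))*(-129 + 12) = (2*sqrt(38))*(-117) = -234*sqrt(38)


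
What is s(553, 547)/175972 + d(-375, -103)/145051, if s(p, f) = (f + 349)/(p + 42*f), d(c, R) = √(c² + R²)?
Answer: 32/147860473 + √151234/145051 ≈ 0.0026813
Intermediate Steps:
d(c, R) = √(R² + c²)
s(p, f) = (349 + f)/(p + 42*f)
s(553, 547)/175972 + d(-375, -103)/145051 = ((349 + 547)/(553 + 42*547))/175972 + √((-103)² + (-375)²)/145051 = (896/(553 + 22974))*(1/175972) + √(10609 + 140625)*(1/145051) = (896/23527)*(1/175972) + √151234*(1/145051) = ((1/23527)*896)*(1/175972) + √151234/145051 = (128/3361)*(1/175972) + √151234/145051 = 32/147860473 + √151234/145051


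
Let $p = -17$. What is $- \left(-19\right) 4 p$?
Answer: $-1292$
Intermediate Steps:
$- \left(-19\right) 4 p = - \left(-19\right) 4 \left(-17\right) = - \left(-76\right) \left(-17\right) = \left(-1\right) 1292 = -1292$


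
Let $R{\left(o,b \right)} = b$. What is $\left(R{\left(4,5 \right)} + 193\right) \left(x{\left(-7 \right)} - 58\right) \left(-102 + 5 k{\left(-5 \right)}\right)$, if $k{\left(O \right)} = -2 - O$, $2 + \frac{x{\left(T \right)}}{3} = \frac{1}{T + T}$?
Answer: $\frac{7743087}{7} \approx 1.1062 \cdot 10^{6}$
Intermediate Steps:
$x{\left(T \right)} = -6 + \frac{3}{2 T}$ ($x{\left(T \right)} = -6 + \frac{3}{T + T} = -6 + \frac{3}{2 T}$)
$\left(R{\left(4,5 \right)} + 193\right) \left(x{\left(-7 \right)} - 58\right) \left(-102 + 5 k{\left(-5 \right)}\right) = \left(5 + 193\right) \left(\left(-6 + \frac{3}{2 \left(-7\right)}\right) - 58\right) \left(-102 + 5 \left(-2 - -5\right)\right) = 198 \left(\left(-6 + \frac{3}{2} \left(- \frac{1}{7}\right)\right) - 58\right) \left(-102 + 5 \left(-2 + 5\right)\right) = 198 \left(\left(-6 - \frac{3}{14}\right) - 58\right) \left(-102 + 5 \cdot 3\right) = 198 \left(- \frac{87}{14} - 58\right) \left(-102 + 15\right) = 198 \left(- \frac{899}{14}\right) \left(-87\right) = \left(- \frac{89001}{7}\right) \left(-87\right) = \frac{7743087}{7}$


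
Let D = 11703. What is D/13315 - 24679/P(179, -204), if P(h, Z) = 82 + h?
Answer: -11225738/119835 ≈ -93.677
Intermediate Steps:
D/13315 - 24679/P(179, -204) = 11703/13315 - 24679/(82 + 179) = 11703*(1/13315) - 24679/261 = 11703/13315 - 24679*1/261 = 11703/13315 - 851/9 = -11225738/119835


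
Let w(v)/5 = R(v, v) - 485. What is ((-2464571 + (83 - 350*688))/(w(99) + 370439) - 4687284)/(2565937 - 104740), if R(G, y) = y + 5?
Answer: -863713113472/453517387599 ≈ -1.9045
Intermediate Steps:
R(G, y) = 5 + y
w(v) = -2400 + 5*v (w(v) = 5*((5 + v) - 485) = 5*(-480 + v) = -2400 + 5*v)
((-2464571 + (83 - 350*688))/(w(99) + 370439) - 4687284)/(2565937 - 104740) = ((-2464571 + (83 - 350*688))/((-2400 + 5*99) + 370439) - 4687284)/(2565937 - 104740) = ((-2464571 + (83 - 240800))/((-2400 + 495) + 370439) - 4687284)/2461197 = ((-2464571 - 240717)/(-1905 + 370439) - 4687284)*(1/2461197) = (-2705288/368534 - 4687284)*(1/2461197) = (-2705288*1/368534 - 4687284)*(1/2461197) = (-1352644/184267 - 4687284)*(1/2461197) = -863713113472/184267*1/2461197 = -863713113472/453517387599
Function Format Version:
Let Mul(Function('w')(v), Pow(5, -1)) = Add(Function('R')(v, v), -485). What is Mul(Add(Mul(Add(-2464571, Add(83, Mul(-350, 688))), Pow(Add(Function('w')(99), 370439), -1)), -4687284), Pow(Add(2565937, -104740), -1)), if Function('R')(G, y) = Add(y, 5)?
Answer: Rational(-863713113472, 453517387599) ≈ -1.9045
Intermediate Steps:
Function('R')(G, y) = Add(5, y)
Function('w')(v) = Add(-2400, Mul(5, v)) (Function('w')(v) = Mul(5, Add(Add(5, v), -485)) = Mul(5, Add(-480, v)) = Add(-2400, Mul(5, v)))
Mul(Add(Mul(Add(-2464571, Add(83, Mul(-350, 688))), Pow(Add(Function('w')(99), 370439), -1)), -4687284), Pow(Add(2565937, -104740), -1)) = Mul(Add(Mul(Add(-2464571, Add(83, Mul(-350, 688))), Pow(Add(Add(-2400, Mul(5, 99)), 370439), -1)), -4687284), Pow(Add(2565937, -104740), -1)) = Mul(Add(Mul(Add(-2464571, Add(83, -240800)), Pow(Add(Add(-2400, 495), 370439), -1)), -4687284), Pow(2461197, -1)) = Mul(Add(Mul(Add(-2464571, -240717), Pow(Add(-1905, 370439), -1)), -4687284), Rational(1, 2461197)) = Mul(Add(Mul(-2705288, Pow(368534, -1)), -4687284), Rational(1, 2461197)) = Mul(Add(Mul(-2705288, Rational(1, 368534)), -4687284), Rational(1, 2461197)) = Mul(Add(Rational(-1352644, 184267), -4687284), Rational(1, 2461197)) = Mul(Rational(-863713113472, 184267), Rational(1, 2461197)) = Rational(-863713113472, 453517387599)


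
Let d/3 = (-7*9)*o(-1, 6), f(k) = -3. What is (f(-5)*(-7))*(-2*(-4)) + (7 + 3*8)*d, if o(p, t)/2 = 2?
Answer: -23268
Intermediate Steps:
o(p, t) = 4 (o(p, t) = 2*2 = 4)
d = -756 (d = 3*(-7*9*4) = 3*(-63*4) = 3*(-252) = -756)
(f(-5)*(-7))*(-2*(-4)) + (7 + 3*8)*d = (-3*(-7))*(-2*(-4)) + (7 + 3*8)*(-756) = 21*8 + (7 + 24)*(-756) = 168 + 31*(-756) = 168 - 23436 = -23268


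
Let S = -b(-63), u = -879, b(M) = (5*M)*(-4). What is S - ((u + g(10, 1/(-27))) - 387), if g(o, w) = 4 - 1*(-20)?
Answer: -18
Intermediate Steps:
b(M) = -20*M
g(o, w) = 24 (g(o, w) = 4 + 20 = 24)
S = -1260 (S = -(-20)*(-63) = -1*1260 = -1260)
S - ((u + g(10, 1/(-27))) - 387) = -1260 - ((-879 + 24) - 387) = -1260 - (-855 - 387) = -1260 - 1*(-1242) = -1260 + 1242 = -18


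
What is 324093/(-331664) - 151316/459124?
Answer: -49746236089/38068725584 ≈ -1.3067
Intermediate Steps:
324093/(-331664) - 151316/459124 = 324093*(-1/331664) - 151316*1/459124 = -324093/331664 - 37829/114781 = -49746236089/38068725584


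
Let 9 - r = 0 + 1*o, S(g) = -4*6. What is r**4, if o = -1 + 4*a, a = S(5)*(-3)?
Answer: 5972816656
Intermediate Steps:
S(g) = -24
a = 72 (a = -24*(-3) = 72)
o = 287 (o = -1 + 4*72 = -1 + 288 = 287)
r = -278 (r = 9 - (0 + 1*287) = 9 - (0 + 287) = 9 - 1*287 = 9 - 287 = -278)
r**4 = (-278)**4 = 5972816656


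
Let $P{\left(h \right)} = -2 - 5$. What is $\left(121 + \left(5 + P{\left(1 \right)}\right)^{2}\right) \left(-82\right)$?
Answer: $-10250$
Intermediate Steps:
$P{\left(h \right)} = -7$
$\left(121 + \left(5 + P{\left(1 \right)}\right)^{2}\right) \left(-82\right) = \left(121 + \left(5 - 7\right)^{2}\right) \left(-82\right) = \left(121 + \left(-2\right)^{2}\right) \left(-82\right) = \left(121 + 4\right) \left(-82\right) = 125 \left(-82\right) = -10250$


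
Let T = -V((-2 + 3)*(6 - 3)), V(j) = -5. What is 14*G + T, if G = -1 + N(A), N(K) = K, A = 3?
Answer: 33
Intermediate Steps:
T = 5 (T = -1*(-5) = 5)
G = 2 (G = -1 + 3 = 2)
14*G + T = 14*2 + 5 = 28 + 5 = 33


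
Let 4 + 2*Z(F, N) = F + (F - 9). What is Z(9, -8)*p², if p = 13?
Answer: 845/2 ≈ 422.50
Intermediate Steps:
Z(F, N) = -13/2 + F (Z(F, N) = -2 + (F + (F - 9))/2 = -2 + (F + (-9 + F))/2 = -2 + (-9 + 2*F)/2 = -2 + (-9/2 + F) = -13/2 + F)
Z(9, -8)*p² = (-13/2 + 9)*13² = (5/2)*169 = 845/2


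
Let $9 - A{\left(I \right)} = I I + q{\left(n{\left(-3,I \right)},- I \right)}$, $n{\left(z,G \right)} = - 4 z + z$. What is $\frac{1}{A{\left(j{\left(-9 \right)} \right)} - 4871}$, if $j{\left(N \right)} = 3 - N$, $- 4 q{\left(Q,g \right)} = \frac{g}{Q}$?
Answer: $- \frac{3}{15019} \approx -0.00019975$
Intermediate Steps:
$n{\left(z,G \right)} = - 3 z$
$q{\left(Q,g \right)} = - \frac{g}{4 Q}$ ($q{\left(Q,g \right)} = - \frac{g \frac{1}{Q}}{4} = - \frac{g}{4 Q}$)
$A{\left(I \right)} = 9 - I^{2} - \frac{I}{36}$ ($A{\left(I \right)} = 9 - \left(I I - \frac{\left(-1\right) I}{4 \left(\left(-3\right) \left(-3\right)\right)}\right) = 9 - \left(I^{2} - \frac{\left(-1\right) I}{4 \cdot 9}\right) = 9 - \left(I^{2} - \frac{1}{4} \left(- I\right) \frac{1}{9}\right) = 9 - \left(I^{2} + \frac{I}{36}\right) = 9 - I^{2} - \frac{I}{36}$)
$\frac{1}{A{\left(j{\left(-9 \right)} \right)} - 4871} = \frac{1}{\left(9 - \left(3 - -9\right)^{2} - \frac{3 - -9}{36}\right) - 4871} = \frac{1}{\left(9 - \left(3 + 9\right)^{2} - \frac{3 + 9}{36}\right) - 4871} = \frac{1}{\left(9 - 12^{2} - \frac{1}{3}\right) - 4871} = \frac{1}{\left(9 - 144 - \frac{1}{3}\right) - 4871} = \frac{1}{- \frac{406}{3} - 4871} = \frac{1}{- \frac{15019}{3}} = - \frac{3}{15019}$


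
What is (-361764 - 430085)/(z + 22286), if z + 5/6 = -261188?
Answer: 4751094/1433417 ≈ 3.3145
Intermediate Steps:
z = -1567133/6 (z = -⅚ - 261188 = -1567133/6 ≈ -2.6119e+5)
(-361764 - 430085)/(z + 22286) = (-361764 - 430085)/(-1567133/6 + 22286) = -791849/(-1433417/6) = -791849*(-6/1433417) = 4751094/1433417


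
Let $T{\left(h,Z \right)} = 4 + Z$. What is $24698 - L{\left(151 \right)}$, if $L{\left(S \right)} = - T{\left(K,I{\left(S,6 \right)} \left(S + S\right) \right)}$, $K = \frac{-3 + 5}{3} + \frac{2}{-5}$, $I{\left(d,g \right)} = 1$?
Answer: $25004$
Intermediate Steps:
$K = \frac{4}{15}$ ($K = 2 \cdot \frac{1}{3} + 2 \left(- \frac{1}{5}\right) = \frac{2}{3} - \frac{2}{5} = \frac{4}{15} \approx 0.26667$)
$L{\left(S \right)} = -4 - 2 S$ ($L{\left(S \right)} = - (4 + 1 \left(S + S\right)) = - (4 + 1 \cdot 2 S) = - (4 + 2 S) = -4 - 2 S$)
$24698 - L{\left(151 \right)} = 24698 - \left(-4 - 302\right) = 24698 - -306 = 24698 + 306 = 25004$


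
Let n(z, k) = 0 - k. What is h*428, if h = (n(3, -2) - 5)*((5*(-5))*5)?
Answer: 160500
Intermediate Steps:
n(z, k) = -k
h = 375 (h = (-1*(-2) - 5)*((5*(-5))*5) = (2 - 5)*(-25*5) = -3*(-125) = 375)
h*428 = 375*428 = 160500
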